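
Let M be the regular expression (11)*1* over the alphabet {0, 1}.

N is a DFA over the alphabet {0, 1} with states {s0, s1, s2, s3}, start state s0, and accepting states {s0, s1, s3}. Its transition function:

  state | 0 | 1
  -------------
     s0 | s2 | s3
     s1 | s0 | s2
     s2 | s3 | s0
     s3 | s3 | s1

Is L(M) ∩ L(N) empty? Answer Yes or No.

The empty string ε is accepted by both M and N.
Hence L(M) ∩ L(N) ≠ ∅.

No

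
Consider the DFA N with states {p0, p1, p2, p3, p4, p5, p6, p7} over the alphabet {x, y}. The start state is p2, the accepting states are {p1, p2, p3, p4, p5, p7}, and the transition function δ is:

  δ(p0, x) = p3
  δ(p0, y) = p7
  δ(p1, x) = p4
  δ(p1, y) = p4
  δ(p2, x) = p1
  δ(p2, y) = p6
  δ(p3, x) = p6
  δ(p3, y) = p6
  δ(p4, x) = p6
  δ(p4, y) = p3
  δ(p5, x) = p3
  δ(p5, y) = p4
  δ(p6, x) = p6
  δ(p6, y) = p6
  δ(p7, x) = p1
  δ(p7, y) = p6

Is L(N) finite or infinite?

finite

The useful states (reachable from p2 and able to reach an accepting state) are {p1, p2, p3, p4}.
Restricted to these states the transition graph has no cycle, so every accepting path has bounded length and L is finite.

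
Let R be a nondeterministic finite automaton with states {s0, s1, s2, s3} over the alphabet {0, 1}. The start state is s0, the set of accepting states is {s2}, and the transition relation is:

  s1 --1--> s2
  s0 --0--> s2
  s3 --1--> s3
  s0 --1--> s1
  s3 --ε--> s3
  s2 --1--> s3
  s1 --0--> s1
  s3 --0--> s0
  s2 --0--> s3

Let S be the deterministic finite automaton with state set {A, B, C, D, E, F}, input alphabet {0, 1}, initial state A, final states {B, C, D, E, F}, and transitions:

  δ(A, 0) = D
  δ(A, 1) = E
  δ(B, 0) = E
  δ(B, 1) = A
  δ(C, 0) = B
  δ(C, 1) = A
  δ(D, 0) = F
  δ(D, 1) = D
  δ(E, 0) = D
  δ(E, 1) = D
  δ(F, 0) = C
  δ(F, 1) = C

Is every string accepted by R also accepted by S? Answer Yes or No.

No

The string 01011 is in L(R) but not in L(S).
So L(R) ⊄ L(S).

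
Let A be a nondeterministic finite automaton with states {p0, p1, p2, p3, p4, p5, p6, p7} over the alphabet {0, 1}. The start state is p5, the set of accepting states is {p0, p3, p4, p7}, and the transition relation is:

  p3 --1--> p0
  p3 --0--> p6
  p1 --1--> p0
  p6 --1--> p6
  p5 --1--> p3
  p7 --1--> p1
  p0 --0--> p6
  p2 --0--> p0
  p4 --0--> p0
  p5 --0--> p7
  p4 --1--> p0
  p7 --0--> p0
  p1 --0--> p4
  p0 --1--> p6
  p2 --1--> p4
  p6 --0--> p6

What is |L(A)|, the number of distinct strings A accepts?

The useful subgraph on states {p0, p1, p3, p4, p5, p7} is acyclic, so L(A) is finite; the longest accepting path visits 5 useful states, giving maximum string length 4.
Counting accepting paths from p5 by length: 2 of length 1, 2 of length 2, 2 of length 3, 2 of length 4. Total 8.

8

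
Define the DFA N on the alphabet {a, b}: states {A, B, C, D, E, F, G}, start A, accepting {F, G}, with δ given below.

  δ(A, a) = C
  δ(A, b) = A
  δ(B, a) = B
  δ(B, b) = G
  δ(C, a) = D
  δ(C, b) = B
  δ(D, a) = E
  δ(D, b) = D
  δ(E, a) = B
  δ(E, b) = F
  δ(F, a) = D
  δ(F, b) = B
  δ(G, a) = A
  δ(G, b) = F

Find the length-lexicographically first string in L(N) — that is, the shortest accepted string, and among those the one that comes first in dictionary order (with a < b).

abb

A breadth-first search from A reaches an accepting state first via the path A → C → B → G on input abb.
No string of length < 3 is accepted (BFS exhausts all shorter strings without reaching an accepting state), and abb is the lexicographically least accepting string of length 3.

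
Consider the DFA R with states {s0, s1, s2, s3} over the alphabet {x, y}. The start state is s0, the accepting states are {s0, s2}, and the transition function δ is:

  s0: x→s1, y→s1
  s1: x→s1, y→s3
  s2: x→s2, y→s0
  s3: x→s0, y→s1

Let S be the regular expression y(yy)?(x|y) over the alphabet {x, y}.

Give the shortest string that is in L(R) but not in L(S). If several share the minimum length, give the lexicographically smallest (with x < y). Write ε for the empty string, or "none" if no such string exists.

The empty string ε is accepted by R but not by S.
Since ε is the unique shortest string, it is the required witness.

ε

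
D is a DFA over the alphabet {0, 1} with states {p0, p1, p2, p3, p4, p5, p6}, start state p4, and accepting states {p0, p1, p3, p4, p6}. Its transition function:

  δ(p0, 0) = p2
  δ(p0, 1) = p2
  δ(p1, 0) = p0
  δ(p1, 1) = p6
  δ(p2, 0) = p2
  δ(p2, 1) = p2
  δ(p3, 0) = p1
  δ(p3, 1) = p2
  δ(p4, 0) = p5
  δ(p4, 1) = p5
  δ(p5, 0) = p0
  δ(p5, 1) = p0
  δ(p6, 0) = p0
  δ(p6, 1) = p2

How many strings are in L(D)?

5

The useful subgraph on states {p0, p4, p5} is acyclic, so L(D) is finite; the longest accepting path visits 3 useful states, giving maximum string length 2.
Counting accepting paths from p4 by length: 1 of length 0, 4 of length 2. Total 5.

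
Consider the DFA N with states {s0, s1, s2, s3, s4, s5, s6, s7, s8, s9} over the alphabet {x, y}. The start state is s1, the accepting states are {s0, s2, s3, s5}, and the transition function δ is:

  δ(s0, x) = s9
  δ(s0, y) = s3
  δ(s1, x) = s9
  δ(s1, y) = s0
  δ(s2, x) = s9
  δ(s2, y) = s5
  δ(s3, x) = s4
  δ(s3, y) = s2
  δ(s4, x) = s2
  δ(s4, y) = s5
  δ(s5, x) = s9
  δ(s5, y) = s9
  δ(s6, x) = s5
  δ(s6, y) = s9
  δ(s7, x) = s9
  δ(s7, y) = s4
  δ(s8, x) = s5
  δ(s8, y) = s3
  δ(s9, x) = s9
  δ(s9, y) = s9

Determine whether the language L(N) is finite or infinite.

finite

The useful states (reachable from s1 and able to reach an accepting state) are {s0, s1, s2, s3, s4, s5}.
Restricted to these states the transition graph has no cycle, so every accepting path has bounded length and L is finite.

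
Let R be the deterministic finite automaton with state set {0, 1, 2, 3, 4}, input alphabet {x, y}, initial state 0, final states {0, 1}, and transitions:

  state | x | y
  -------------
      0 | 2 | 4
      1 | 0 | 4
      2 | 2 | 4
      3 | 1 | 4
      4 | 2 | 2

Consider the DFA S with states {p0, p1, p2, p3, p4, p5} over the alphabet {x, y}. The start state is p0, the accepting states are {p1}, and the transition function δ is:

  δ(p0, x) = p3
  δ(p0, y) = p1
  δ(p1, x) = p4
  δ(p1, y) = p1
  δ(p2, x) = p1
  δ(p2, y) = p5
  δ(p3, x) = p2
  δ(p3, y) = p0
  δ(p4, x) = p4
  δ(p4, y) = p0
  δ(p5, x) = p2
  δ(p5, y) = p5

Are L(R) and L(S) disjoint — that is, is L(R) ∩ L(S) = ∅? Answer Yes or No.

Yes

Exploring the product automaton R × S from the start pair (0, p0), following both machines on each input symbol, reaches 9 state pairs: (0, p0), (2, p3), (4, p1), (2, p2), (4, p0), (2, p4), (2, p1), (4, p5), (2, p5).
R accepts in {0, 1} and S accepts in {p1}; no reachable pair has both components accepting, so no string drives both machines to acceptance simultaneously and L(R) ∩ L(S) = ∅.
So no string is accepted by both, and the intersection is empty.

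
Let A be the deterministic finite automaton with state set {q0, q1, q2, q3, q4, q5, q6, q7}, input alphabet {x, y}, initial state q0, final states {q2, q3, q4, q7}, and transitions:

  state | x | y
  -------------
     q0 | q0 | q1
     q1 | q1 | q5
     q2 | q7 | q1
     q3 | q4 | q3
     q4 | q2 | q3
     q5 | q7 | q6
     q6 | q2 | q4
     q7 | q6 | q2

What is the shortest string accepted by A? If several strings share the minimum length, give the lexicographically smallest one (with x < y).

yyx

A breadth-first search from q0 reaches an accepting state first via the path q0 → q1 → q5 → q7 on input yyx.
No string of length < 3 is accepted (BFS exhausts all shorter strings without reaching an accepting state), and yyx is the lexicographically least accepting string of length 3.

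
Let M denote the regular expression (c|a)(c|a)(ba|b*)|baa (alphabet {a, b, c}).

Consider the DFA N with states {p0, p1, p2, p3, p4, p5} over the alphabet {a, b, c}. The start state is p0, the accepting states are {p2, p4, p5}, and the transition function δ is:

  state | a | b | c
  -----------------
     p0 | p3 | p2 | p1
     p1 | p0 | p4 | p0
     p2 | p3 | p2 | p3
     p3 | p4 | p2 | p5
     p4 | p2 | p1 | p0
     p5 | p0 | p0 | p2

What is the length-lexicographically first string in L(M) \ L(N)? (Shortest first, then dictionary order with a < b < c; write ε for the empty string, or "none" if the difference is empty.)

ca

The string ca is accepted by M but not by N.
No shorter string lies in the difference, and ca is the lexicographically first length-2 string in L(M) \ L(N).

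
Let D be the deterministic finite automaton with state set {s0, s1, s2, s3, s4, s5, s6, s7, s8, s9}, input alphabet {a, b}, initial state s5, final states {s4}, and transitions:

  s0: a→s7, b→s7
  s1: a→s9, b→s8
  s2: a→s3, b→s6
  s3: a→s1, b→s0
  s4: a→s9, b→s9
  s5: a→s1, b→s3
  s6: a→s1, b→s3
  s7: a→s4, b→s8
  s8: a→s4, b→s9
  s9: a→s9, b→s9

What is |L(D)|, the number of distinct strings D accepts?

6

The useful subgraph on states {s0, s1, s3, s4, s5, s7, s8} is acyclic, so L(D) is finite; the longest accepting path visits 6 useful states, giving maximum string length 5.
Counting accepting paths from s5 by length: 1 of length 3, 3 of length 4, 2 of length 5. Total 6.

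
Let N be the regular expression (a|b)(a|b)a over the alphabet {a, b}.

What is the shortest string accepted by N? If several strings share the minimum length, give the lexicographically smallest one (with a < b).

By inspection of the expression, no string of length less than 3 matches, and aaa is the lexicographically first match of length 3.

aaa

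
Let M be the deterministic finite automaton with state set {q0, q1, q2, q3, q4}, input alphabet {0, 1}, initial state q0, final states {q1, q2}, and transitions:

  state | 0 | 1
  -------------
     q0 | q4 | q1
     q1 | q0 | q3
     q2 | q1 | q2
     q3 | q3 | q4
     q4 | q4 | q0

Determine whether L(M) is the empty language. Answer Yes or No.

No

The string 1 is accepted: the run q0 → q1 ends in the accepting state q1.
Since at least one string is accepted, L(M) is not empty.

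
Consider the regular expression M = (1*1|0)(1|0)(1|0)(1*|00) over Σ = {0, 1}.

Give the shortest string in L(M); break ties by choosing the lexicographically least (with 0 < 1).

By inspection of the expression, no string of length less than 3 matches, and 000 is the lexicographically first match of length 3.

000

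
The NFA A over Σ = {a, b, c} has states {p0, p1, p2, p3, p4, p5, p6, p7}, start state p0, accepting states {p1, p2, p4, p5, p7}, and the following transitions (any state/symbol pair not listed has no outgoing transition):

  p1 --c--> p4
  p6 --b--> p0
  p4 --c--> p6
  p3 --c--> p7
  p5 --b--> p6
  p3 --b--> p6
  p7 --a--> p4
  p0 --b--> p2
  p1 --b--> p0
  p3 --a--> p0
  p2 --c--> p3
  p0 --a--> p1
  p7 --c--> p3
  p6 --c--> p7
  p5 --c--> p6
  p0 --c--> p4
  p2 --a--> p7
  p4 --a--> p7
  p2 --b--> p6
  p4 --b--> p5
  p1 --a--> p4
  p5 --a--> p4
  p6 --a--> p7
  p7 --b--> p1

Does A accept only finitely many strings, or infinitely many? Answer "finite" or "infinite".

infinite

State p0 is reachable from the start and can reach an accepting state, and it lies on the cycle p0 → p1 → p0.
Traversing that cycle any number of times yields accepted strings of unbounded length, so the language is infinite.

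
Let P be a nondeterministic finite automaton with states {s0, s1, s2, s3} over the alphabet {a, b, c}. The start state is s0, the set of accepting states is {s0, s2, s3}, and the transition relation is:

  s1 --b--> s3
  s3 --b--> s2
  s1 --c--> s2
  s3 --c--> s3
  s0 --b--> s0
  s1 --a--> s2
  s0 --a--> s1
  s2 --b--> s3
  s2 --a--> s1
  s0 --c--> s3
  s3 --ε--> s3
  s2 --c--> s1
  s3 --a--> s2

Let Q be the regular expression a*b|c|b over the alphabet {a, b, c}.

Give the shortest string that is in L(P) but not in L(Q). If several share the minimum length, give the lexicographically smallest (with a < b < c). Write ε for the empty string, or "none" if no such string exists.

The empty string ε is accepted by P but not by Q.
Since ε is the unique shortest string, it is the required witness.

ε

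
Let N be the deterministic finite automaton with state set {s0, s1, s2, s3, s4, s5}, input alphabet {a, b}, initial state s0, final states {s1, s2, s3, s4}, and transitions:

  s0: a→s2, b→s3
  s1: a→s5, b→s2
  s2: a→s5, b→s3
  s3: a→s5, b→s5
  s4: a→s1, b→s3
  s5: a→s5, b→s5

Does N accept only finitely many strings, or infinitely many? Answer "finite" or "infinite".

finite

The useful states (reachable from s0 and able to reach an accepting state) are {s0, s2, s3}.
Restricted to these states the transition graph has no cycle, so every accepting path has bounded length and L is finite.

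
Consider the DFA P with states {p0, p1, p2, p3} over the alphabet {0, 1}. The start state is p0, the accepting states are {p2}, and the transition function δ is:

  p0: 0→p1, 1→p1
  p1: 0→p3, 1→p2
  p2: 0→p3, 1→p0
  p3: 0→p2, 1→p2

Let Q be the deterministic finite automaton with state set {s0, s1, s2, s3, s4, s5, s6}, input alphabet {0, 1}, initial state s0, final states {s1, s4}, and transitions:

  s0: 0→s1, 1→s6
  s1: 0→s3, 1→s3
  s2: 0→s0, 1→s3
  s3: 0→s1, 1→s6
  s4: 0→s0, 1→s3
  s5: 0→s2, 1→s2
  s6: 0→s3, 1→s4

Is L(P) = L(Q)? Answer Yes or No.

No

The string 01 is accepted by P but rejected by Q.
So L(P) ≠ L(Q).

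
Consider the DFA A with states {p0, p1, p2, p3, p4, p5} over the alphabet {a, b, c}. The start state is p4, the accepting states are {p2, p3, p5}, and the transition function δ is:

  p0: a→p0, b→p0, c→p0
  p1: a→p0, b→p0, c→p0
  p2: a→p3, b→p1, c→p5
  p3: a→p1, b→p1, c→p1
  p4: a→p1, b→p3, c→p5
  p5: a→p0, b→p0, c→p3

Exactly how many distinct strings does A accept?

3

The useful subgraph on states {p3, p4, p5} is acyclic, so L(A) is finite; the longest accepting path visits 3 useful states, giving maximum string length 2.
Counting accepting paths from p4 by length: 2 of length 1, 1 of length 2. Total 3.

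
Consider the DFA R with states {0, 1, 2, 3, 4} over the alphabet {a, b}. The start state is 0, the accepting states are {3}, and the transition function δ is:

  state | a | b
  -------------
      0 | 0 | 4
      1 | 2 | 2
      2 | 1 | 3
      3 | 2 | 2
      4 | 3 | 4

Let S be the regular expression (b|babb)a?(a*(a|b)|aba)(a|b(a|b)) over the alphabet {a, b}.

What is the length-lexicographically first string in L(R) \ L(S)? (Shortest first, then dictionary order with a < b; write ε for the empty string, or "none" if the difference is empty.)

ba

The string ba is accepted by R but not by S.
No shorter string lies in the difference, and ba is the lexicographically first length-2 string in L(R) \ L(S).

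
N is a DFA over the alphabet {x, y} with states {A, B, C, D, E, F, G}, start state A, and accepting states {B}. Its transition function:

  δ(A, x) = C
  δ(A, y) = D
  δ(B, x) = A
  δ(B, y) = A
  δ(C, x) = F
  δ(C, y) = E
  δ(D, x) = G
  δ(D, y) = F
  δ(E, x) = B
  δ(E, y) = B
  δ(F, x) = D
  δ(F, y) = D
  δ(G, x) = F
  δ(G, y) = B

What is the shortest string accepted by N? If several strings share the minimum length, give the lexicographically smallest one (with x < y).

xyx

A breadth-first search from A reaches an accepting state first via the path A → C → E → B on input xyx.
No string of length < 3 is accepted (BFS exhausts all shorter strings without reaching an accepting state), and xyx is the lexicographically least accepting string of length 3.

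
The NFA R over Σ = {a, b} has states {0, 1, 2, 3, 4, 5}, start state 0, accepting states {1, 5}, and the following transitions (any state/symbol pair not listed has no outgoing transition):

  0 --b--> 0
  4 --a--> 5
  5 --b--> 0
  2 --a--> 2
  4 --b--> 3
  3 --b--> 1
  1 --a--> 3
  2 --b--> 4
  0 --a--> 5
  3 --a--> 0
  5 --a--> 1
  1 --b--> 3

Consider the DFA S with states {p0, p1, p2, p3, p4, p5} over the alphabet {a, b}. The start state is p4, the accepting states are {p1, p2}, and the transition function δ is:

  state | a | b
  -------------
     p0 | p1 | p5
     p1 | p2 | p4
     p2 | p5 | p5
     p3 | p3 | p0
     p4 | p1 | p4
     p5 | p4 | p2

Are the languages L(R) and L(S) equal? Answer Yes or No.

Exploring the product automaton R × S from the start pair (0, p4), following both machines on each input symbol, reaches 4 state pairs: (0, p4), (5, p1), (1, p2), (3, p5).
R accepts in {1, 5} and S accepts in {p1, p2}. In every reachable pair the two components are either both accepting — (5, p1), (1, p2) — or both non-accepting, so no string is accepted by exactly one of the machines: L(R) \ L(S) and L(S) \ L(R) are both empty.
Hence every string is accepted by R iff it is accepted by S, and the two languages coincide.

Yes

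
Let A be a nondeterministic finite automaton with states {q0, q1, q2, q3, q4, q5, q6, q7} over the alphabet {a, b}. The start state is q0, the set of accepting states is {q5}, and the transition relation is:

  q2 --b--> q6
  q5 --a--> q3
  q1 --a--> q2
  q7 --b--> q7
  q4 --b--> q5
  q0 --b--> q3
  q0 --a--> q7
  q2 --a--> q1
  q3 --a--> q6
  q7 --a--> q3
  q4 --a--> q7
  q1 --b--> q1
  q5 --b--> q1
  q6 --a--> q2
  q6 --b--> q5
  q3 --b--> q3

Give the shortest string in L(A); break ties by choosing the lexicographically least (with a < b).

A breadth-first search from q0 reaches an accepting state first via the path q0 → q3 → q6 → q5 on input bab.
No string of length < 3 is accepted (BFS exhausts all shorter strings without reaching an accepting state), and bab is the lexicographically least accepting string of length 3.

bab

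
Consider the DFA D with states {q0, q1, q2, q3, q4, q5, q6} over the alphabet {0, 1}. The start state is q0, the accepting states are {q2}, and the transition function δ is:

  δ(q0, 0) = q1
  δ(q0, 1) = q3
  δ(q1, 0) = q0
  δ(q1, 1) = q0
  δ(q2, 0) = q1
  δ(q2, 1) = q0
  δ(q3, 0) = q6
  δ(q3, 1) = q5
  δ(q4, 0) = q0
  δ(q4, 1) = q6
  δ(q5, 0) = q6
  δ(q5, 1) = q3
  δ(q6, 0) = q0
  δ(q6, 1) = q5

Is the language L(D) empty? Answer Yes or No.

Yes

The states reachable from the start state are {q0, q1, q3, q5, q6}.
None of the accepting states {q2} is reachable, so no string is accepted and L(D) = ∅.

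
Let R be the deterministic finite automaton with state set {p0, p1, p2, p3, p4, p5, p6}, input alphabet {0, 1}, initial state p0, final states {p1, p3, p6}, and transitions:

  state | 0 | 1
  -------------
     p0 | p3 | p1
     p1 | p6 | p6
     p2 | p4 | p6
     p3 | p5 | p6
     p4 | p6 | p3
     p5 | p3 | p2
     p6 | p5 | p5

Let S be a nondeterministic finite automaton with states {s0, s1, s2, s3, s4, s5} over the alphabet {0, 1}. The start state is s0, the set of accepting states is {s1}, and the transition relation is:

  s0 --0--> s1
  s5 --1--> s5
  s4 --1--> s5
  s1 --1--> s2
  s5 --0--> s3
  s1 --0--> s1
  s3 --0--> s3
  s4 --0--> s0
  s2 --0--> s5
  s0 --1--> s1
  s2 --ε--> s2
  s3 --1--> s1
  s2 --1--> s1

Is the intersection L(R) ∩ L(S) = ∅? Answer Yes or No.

The string 0 is accepted by both R and S.
Hence L(R) ∩ L(S) ≠ ∅.

No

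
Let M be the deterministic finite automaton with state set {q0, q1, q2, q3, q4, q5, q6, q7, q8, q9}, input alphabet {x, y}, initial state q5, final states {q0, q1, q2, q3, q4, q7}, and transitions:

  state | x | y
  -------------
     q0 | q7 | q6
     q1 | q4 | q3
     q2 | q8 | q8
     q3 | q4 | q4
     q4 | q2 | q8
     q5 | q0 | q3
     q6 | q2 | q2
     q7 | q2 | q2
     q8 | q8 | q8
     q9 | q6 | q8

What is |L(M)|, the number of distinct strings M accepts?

The useful subgraph on states {q0, q2, q3, q4, q5, q6, q7} is acyclic, so L(M) is finite; the longest accepting path visits 4 useful states, giving maximum string length 3.
Counting accepting paths from q5 by length: 2 of length 1, 3 of length 2, 6 of length 3. Total 11.

11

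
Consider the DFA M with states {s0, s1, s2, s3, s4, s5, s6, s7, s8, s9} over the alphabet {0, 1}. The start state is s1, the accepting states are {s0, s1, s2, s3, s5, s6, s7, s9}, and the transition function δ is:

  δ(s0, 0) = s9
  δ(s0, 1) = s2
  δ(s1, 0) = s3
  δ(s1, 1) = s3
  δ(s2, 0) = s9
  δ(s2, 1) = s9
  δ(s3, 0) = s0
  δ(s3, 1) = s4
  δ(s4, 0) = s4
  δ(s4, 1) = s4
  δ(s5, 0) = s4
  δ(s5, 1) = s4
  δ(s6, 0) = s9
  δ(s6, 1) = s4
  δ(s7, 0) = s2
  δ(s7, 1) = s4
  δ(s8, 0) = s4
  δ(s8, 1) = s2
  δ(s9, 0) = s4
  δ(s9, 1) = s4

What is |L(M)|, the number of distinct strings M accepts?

The useful subgraph on states {s0, s1, s2, s3, s9} is acyclic, so L(M) is finite; the longest accepting path visits 5 useful states, giving maximum string length 4.
Counting accepting paths from s1 by length: 1 of length 0, 2 of length 1, 2 of length 2, 4 of length 3, 4 of length 4. Total 13.

13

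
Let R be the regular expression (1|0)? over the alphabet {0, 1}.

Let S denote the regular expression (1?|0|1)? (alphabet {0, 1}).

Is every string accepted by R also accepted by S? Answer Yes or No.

Converting the expression R to a DFA (subset construction, then merging equivalent states) gives the minimal DFA with states {r0, r1, r2}, start state r0, accepting states {r0, r1} and transitions r0: 0→r1, 1→r1; r1: 0→r2, 1→r2; r2: 0→r2, 1→r2.
Converting the expression S to a DFA (subset construction, then merging equivalent states) gives the minimal DFA with states {s0, s1, s2}, start state s0, accepting states {s0, s1} and transitions s0: 0→s1, 1→s1; s1: 0→s2, 1→s2; s2: 0→s2, 1→s2.
Exploring the product automaton R × S from the start pair (r0, s0), following both machines on each input symbol, reaches 3 state pairs: (r0, s0), (r1, s1), (r2, s2).
R accepts in {r0, r1} and S accepts in {s0, s1}. The reachable pairs whose R-component is accepting are (r0, s0), (r1, s1); in each of them the S-component is accepting too, so the product for L(R) \ L(S) (R-component accepting, S-component rejecting) has no reachable accepting pair and the difference is empty.
Hence every string in L(R) is also in L(S).

Yes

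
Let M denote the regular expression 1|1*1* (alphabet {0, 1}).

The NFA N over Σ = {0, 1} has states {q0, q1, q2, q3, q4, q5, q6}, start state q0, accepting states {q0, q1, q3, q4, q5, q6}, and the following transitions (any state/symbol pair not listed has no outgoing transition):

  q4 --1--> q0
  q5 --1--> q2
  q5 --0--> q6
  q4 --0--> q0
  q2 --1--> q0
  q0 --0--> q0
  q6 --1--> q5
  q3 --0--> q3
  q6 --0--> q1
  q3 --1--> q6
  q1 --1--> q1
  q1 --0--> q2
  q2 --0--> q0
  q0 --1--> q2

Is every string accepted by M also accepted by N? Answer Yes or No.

The string 1 is in L(M) but not in L(N).
So L(M) ⊄ L(N).

No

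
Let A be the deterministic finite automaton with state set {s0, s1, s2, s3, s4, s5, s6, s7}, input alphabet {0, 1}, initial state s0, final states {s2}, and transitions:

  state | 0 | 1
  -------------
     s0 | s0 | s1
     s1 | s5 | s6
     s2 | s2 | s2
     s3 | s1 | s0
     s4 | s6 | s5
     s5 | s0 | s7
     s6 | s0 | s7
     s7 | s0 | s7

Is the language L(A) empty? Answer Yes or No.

The states reachable from the start state are {s0, s1, s5, s6, s7}.
None of the accepting states {s2} is reachable, so no string is accepted and L(A) = ∅.

Yes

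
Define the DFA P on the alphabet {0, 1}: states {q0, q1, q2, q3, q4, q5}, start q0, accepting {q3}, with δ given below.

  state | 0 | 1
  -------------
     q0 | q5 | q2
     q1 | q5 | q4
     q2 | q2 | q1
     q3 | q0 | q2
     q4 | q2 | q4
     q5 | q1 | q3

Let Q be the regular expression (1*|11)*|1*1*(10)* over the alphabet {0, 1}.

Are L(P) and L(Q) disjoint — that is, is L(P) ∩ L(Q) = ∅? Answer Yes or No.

Converting the expression Q to a DFA (subset construction, then merging equivalent states) gives the minimal DFA with states {r0, r1, r2, r3, r4}, start state r0, accepting states {r0, r2, r3} and transitions r0: 0→r1, 1→r2; r1: 0→r1, 1→r1; r2: 0→r3, 1→r2; r3: 0→r1, 1→r4; r4: 0→r3, 1→r1.
Exploring the product automaton P × Q from the start pair (q0, r0), following both machines on each input symbol, reaches 16 state pairs: (q0, r0), (q5, r1), (q2, r2), (q1, r1), (q3, r1), (q2, r3), (q1, r2), (q4, r1), (q0, r1), (q2, r1), (q1, r4), (q5, r3), (q4, r2), (q3, r4), (q0, r3), (q2, r4).
P accepts in {q3} and Q accepts in {r0, r2, r3}; no reachable pair has both components accepting, so no string drives both machines to acceptance simultaneously and L(P) ∩ L(Q) = ∅.
So no string is accepted by both, and the intersection is empty.

Yes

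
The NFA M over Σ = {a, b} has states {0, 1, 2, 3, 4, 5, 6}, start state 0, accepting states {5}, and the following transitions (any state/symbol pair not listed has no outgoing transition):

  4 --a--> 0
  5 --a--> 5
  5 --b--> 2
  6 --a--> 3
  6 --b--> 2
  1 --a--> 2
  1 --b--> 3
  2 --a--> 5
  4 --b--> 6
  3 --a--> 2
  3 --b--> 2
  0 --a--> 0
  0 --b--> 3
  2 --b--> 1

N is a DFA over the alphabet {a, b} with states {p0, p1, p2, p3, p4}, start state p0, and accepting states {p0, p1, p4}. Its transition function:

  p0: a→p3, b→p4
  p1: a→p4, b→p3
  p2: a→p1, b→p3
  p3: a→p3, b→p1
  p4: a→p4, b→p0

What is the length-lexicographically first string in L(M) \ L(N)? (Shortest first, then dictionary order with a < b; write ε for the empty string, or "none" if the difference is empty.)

bba

The string bba is accepted by M but not by N.
No shorter string lies in the difference, and bba is the lexicographically first length-3 string in L(M) \ L(N).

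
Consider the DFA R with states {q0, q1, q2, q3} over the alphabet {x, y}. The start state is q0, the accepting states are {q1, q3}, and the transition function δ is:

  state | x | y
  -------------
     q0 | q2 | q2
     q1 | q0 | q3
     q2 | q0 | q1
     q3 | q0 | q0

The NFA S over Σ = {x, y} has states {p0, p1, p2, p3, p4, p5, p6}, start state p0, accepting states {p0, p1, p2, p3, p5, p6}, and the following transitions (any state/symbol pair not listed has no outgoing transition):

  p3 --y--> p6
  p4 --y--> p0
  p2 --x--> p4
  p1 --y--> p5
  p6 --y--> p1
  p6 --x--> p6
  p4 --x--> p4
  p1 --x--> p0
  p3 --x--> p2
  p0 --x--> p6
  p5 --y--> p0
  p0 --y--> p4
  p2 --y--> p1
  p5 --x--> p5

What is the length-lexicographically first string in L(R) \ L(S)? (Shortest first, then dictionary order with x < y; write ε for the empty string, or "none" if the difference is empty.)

yyy

The string yyy is accepted by R but not by S.
No shorter string lies in the difference, and yyy is the lexicographically first length-3 string in L(R) \ L(S).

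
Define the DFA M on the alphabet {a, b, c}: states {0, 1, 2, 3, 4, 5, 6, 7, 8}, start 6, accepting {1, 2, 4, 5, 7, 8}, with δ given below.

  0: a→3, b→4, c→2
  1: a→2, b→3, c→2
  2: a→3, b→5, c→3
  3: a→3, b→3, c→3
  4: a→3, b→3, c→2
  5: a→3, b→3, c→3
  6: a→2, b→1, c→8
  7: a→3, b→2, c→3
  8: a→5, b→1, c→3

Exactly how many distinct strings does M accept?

14

The useful subgraph on states {1, 2, 5, 6, 8} is acyclic, so L(M) is finite; the longest accepting path visits 5 useful states, giving maximum string length 4.
Counting accepting paths from 6 by length: 3 of length 1, 5 of length 2, 4 of length 3, 2 of length 4. Total 14.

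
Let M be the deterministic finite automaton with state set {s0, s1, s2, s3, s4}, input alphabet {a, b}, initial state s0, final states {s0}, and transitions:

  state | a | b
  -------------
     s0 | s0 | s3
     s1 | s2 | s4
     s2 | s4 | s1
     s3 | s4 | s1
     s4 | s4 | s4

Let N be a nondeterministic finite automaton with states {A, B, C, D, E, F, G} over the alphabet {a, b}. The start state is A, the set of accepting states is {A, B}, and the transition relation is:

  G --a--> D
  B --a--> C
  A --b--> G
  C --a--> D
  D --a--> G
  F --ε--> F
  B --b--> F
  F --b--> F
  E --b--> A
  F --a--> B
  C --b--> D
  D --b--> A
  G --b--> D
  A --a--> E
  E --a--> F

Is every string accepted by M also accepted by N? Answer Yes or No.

The string a is in L(M) but not in L(N).
So L(M) ⊄ L(N).

No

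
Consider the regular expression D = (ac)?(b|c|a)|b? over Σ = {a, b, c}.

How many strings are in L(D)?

7

The expression has no Kleene star, so L(D) is finite. Expanding the alternatives gives {ε, a, b, c, aca, acb, acc}.
That is 1 of length 0, 3 of length 1, 3 of length 3: 7 strings in all.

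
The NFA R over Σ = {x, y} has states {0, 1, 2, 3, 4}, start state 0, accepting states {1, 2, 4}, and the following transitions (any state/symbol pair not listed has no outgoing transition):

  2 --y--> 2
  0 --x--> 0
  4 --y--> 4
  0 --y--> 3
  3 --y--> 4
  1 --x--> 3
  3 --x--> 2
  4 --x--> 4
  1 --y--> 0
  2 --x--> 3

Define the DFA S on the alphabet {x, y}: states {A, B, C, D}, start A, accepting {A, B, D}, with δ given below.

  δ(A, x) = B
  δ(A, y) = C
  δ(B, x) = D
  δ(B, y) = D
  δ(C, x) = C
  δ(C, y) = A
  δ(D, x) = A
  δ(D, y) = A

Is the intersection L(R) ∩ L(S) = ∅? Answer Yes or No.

The string yy is accepted by both R and S.
Hence L(R) ∩ L(S) ≠ ∅.

No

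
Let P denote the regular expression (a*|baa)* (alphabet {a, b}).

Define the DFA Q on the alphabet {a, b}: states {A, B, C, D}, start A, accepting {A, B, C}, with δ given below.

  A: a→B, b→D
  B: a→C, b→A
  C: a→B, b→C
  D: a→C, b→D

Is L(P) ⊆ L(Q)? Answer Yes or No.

Yes

Converting the expression P to a DFA (subset construction, then merging equivalent states) gives the minimal DFA with states {p0, p1, p2, p3}, start state p0, accepting states {p0} and transitions p0: a→p0, b→p1; p1: a→p2, b→p3; p2: a→p0, b→p3; p3: a→p3, b→p3.
Exploring the product automaton P × Q from the start pair (p0, A), following both machines on each input symbol, reaches 12 state pairs: (p0, A), (p0, B), (p1, D), (p0, C), (p1, A), (p2, C), (p3, D), (p1, C), (p2, B), (p3, C), (p3, A), (p3, B).
P accepts in {p0} and Q accepts in {A, B, C}. The reachable pairs whose P-component is accepting are (p0, A), (p0, B), (p0, C); in each of them the Q-component is accepting too, so the product for L(P) \ L(Q) (P-component accepting, Q-component rejecting) has no reachable accepting pair and the difference is empty.
Hence every string in L(P) is also in L(Q).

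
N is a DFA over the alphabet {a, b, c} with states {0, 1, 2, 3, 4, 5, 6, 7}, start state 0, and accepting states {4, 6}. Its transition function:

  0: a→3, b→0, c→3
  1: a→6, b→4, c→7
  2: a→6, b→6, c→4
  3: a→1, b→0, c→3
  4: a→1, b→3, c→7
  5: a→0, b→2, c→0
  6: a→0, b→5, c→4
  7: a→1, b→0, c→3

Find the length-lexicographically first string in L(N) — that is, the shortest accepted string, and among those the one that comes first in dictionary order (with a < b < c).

A breadth-first search from 0 reaches an accepting state first via the path 0 → 3 → 1 → 6 on input aaa.
No string of length < 3 is accepted (BFS exhausts all shorter strings without reaching an accepting state), and aaa is the lexicographically least accepting string of length 3.

aaa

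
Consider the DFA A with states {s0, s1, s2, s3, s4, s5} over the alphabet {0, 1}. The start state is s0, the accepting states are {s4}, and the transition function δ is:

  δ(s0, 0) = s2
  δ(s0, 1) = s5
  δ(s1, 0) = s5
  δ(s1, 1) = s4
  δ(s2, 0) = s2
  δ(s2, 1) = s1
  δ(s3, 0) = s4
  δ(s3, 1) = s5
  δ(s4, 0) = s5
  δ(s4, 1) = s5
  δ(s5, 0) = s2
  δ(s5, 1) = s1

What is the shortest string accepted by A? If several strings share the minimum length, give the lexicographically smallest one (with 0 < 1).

011

A breadth-first search from s0 reaches an accepting state first via the path s0 → s2 → s1 → s4 on input 011.
No string of length < 3 is accepted (BFS exhausts all shorter strings without reaching an accepting state), and 011 is the lexicographically least accepting string of length 3.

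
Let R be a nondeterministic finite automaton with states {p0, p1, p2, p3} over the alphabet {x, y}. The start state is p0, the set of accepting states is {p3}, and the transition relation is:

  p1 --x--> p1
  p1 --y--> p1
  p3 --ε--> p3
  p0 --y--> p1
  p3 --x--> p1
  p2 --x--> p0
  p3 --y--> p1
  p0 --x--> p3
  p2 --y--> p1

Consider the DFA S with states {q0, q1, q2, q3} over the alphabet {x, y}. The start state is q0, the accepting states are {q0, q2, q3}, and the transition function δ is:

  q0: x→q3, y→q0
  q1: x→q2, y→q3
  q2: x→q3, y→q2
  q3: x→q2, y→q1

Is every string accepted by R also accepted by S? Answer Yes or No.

Yes

Exploring the product automaton R × S from the start pair (p0, q0), following both machines on each input symbol, reaches 6 state pairs: (p0, q0), (p3, q3), (p1, q0), (p1, q2), (p1, q1), (p1, q3).
R accepts in {p3} and S accepts in {q0, q2, q3}. The reachable pairs whose R-component is accepting are (p3, q3); in each of them the S-component is accepting too, so the product for L(R) \ L(S) (R-component accepting, S-component rejecting) has no reachable accepting pair and the difference is empty.
Hence every string in L(R) is also in L(S).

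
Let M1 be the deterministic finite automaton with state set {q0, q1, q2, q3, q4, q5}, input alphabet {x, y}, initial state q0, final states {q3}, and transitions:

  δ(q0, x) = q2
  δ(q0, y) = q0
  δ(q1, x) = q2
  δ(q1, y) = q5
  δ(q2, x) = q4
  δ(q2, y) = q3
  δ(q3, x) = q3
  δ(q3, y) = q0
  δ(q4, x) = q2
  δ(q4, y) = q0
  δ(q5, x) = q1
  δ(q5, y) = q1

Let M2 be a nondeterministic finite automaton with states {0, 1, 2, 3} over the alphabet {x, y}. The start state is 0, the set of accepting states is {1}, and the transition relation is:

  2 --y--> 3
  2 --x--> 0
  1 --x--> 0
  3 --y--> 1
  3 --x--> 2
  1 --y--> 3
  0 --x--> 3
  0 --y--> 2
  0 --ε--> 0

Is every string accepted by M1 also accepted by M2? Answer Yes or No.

The string xyx is in L(M1) but not in L(M2).
So L(M1) ⊄ L(M2).

No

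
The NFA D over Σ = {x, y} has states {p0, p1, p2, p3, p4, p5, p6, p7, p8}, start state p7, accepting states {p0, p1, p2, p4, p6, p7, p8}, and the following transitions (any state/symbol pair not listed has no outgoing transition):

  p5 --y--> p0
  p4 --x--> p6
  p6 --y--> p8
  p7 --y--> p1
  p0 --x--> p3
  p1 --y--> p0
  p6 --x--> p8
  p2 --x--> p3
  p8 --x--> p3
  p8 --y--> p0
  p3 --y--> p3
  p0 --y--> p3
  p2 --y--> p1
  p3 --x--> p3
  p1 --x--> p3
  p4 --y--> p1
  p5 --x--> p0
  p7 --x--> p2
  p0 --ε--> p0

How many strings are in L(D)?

The useful subgraph on states {p0, p1, p2, p7} is acyclic, so L(D) is finite; the longest accepting path visits 4 useful states, giving maximum string length 3.
Counting accepting paths from p7 by length: 1 of length 0, 2 of length 1, 2 of length 2, 1 of length 3. Total 6.

6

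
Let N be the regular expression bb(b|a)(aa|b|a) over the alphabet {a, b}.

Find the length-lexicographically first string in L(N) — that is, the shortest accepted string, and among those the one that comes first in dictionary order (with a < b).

bbaa

By inspection of the expression, no string of length less than 4 matches, and bbaa is the lexicographically first match of length 4.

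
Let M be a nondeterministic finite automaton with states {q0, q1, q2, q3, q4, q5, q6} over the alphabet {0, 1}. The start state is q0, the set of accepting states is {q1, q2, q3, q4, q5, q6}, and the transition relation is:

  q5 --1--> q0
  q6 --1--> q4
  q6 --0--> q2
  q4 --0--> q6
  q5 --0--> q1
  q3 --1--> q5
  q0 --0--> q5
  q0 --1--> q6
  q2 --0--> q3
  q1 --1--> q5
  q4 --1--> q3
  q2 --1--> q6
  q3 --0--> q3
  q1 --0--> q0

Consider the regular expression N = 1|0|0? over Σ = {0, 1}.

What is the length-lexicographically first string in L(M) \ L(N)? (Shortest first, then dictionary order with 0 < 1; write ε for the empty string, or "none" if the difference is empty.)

The string 00 is accepted by M but not by N.
No shorter string lies in the difference, and 00 is the lexicographically first length-2 string in L(M) \ L(N).

00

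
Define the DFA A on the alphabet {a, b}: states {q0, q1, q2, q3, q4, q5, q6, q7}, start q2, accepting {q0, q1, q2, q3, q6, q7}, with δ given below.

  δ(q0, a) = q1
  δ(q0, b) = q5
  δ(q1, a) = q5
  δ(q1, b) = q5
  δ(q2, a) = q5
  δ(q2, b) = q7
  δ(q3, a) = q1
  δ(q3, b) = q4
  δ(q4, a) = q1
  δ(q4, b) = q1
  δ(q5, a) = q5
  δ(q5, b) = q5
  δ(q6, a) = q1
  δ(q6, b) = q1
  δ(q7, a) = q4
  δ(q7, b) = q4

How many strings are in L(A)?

The useful subgraph on states {q1, q2, q4, q7} is acyclic, so L(A) is finite; the longest accepting path visits 4 useful states, giving maximum string length 3.
Counting accepting paths from q2 by length: 1 of length 0, 1 of length 1, 4 of length 3. Total 6.

6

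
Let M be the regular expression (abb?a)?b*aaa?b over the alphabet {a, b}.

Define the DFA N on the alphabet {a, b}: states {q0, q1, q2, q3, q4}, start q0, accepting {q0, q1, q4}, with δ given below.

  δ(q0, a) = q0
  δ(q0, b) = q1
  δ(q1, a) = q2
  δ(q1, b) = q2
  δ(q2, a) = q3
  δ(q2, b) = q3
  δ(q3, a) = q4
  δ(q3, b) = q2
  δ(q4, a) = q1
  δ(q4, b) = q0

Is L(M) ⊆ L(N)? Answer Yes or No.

No

The string baab is in L(M) but not in L(N).
So L(M) ⊄ L(N).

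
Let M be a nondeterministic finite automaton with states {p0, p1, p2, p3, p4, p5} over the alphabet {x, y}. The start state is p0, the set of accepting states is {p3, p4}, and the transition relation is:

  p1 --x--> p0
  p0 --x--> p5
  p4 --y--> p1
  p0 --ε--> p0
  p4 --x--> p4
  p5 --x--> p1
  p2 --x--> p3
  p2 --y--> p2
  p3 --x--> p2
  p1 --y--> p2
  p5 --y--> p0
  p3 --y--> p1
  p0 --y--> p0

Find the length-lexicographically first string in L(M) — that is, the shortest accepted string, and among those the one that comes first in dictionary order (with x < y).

A breadth-first search from p0 reaches an accepting state first via the path p0 → p5 → p1 → p2 → p3 on input xxyx.
No string of length < 4 is accepted (BFS exhausts all shorter strings without reaching an accepting state), and xxyx is the lexicographically least accepting string of length 4.

xxyx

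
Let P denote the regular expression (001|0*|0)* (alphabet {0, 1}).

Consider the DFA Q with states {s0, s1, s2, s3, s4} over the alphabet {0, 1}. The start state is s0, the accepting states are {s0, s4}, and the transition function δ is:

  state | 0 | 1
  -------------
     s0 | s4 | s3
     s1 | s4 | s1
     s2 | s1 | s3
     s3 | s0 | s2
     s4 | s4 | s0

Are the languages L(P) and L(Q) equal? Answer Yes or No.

No

The string 01 is accepted by Q but rejected by P.
So L(P) ≠ L(Q).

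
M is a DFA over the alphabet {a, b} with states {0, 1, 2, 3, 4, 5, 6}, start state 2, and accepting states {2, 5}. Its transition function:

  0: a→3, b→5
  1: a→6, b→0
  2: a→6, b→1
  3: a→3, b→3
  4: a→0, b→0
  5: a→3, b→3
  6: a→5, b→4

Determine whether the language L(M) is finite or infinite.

finite

The useful states (reachable from 2 and able to reach an accepting state) are {0, 1, 2, 4, 5, 6}.
Restricted to these states the transition graph has no cycle, so every accepting path has bounded length and L is finite.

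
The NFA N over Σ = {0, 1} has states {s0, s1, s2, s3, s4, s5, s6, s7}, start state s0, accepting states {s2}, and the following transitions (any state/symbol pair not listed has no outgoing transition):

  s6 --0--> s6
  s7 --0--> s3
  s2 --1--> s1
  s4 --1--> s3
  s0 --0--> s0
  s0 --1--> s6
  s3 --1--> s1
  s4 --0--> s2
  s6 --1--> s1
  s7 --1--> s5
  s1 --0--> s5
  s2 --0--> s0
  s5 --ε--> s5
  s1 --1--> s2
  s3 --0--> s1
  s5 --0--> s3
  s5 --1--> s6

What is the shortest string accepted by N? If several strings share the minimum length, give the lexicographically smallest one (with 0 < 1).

111

A breadth-first search from s0 reaches an accepting state first via the path s0 → s6 → s1 → s2 on input 111.
No string of length < 3 is accepted (BFS exhausts all shorter strings without reaching an accepting state), and 111 is the lexicographically least accepting string of length 3.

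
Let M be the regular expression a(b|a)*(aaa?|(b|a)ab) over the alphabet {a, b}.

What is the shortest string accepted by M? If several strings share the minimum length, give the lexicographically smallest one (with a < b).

aaa

By inspection of the expression, no string of length less than 3 matches, and aaa is the lexicographically first match of length 3.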